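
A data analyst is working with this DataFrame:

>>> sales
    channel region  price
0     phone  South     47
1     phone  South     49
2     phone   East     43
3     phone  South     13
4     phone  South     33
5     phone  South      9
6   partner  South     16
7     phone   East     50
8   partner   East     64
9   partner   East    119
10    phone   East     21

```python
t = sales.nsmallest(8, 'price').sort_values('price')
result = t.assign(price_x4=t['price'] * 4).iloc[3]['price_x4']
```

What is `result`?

take 8 rows with smallest price:
    channel region  price
5     phone  South      9
3     phone  South     13
6   partner  South     16
10    phone   East     21
4     phone  South     33
2     phone   East     43
0     phone  South     47
1     phone  South     49
sort by price:
    channel region  price
5     phone  South      9
3     phone  South     13
6   partner  South     16
10    phone   East     21
4     phone  South     33
2     phone   East     43
0     phone  South     47
1     phone  South     49
add column price_x4 = t['price'] * 4:
    channel region  price  price_x4
5     phone  South      9        36
3     phone  South     13        52
6   partner  South     16        64
10    phone   East     21        84
4     phone  South     33       132
2     phone   East     43       172
0     phone  South     47       188
1     phone  South     49       196

84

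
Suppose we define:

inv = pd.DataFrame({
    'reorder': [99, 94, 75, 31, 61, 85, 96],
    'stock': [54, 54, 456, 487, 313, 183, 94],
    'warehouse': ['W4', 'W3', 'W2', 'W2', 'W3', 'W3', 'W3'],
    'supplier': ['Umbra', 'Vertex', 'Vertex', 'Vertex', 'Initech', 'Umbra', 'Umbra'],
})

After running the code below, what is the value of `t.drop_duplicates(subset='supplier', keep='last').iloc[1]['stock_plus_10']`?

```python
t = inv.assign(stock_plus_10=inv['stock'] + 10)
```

323

add column stock_plus_10 = inv['stock'] + 10:
   reorder  stock warehouse supplier  stock_plus_10
0       99     54        W4    Umbra             64
1       94     54        W3   Vertex             64
2       75    456        W2   Vertex            466
3       31    487        W2   Vertex            497
4       61    313        W3  Initech            323
5       85    183        W3    Umbra            193
6       96     94        W3    Umbra            104
drop duplicate supplier (keep=last):
   reorder  stock warehouse supplier  stock_plus_10
3       31    487        W2   Vertex            497
4       61    313        W3  Initech            323
6       96     94        W3    Umbra            104
So iloc[1]['stock_plus_10'] = 323.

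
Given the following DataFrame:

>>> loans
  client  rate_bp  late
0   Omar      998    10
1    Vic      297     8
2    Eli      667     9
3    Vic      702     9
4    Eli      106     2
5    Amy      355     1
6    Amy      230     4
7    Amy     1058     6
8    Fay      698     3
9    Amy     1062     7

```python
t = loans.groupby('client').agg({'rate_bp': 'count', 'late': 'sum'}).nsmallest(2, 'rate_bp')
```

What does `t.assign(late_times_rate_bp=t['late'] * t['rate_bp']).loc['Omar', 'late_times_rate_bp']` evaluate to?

10

group by client: count(rate_bp), sum(late):
        rate_bp  late
client               
Amy           4    18
Eli           2    11
Fay           1     3
Omar          1    10
Vic           2    17
take 2 rows with smallest rate_bp:
        rate_bp  late
client               
Fay           1     3
Omar          1    10
add column late_times_rate_bp = t['late'] * t['rate_bp']:
        rate_bp  late  late_times_rate_bp
client                                   
Fay           1     3                   3
Omar          1    10                  10
So loc['Omar', 'late_times_rate_bp'] = 10.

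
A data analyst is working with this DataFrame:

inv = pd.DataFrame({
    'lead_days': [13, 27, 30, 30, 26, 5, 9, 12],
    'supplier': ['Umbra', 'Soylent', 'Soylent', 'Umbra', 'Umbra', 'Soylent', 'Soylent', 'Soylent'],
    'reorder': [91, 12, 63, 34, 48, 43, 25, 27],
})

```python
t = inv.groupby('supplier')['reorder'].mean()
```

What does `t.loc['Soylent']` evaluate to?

group by supplier, mean of reorder:
supplier
Soylent    34.000000
Umbra      57.666667
Name: reorder, dtype: float64
Finally, value at index 'Soylent' = 34.0.

34.0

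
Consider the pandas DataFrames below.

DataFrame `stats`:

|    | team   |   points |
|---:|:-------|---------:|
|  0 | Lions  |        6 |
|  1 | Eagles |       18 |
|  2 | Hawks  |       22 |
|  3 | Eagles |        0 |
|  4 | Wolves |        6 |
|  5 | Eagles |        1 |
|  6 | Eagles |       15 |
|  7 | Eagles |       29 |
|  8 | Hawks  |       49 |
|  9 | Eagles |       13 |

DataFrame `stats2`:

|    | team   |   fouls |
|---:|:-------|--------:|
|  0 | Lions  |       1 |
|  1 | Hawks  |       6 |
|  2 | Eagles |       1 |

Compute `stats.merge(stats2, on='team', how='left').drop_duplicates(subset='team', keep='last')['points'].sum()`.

merge on 'team' (how='left') → 10 rows:
     team  points  fouls
0   Lions       6    1.0
1  Eagles      18    1.0
2   Hawks      22    6.0
3  Eagles       0    1.0
4  Wolves       6    NaN
5  Eagles       1    1.0
6  Eagles      15    1.0
7  Eagles      29    1.0
8   Hawks      49    6.0
9  Eagles      13    1.0
drop duplicate team (keep=last):
     team  points  fouls
0   Lions       6    1.0
4  Wolves       6    NaN
8   Hawks      49    6.0
9  Eagles      13    1.0
The sum of column 'points' is 74.

74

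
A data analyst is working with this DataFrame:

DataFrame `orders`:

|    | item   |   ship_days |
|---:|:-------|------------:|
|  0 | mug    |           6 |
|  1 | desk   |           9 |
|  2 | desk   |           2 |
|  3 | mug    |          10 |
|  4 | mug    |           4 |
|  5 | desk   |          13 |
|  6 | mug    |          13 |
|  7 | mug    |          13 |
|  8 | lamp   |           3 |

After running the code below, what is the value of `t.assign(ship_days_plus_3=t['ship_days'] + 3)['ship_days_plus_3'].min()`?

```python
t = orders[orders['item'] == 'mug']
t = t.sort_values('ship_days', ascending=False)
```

filter rows where item == 'mug':
  item  ship_days
0  mug          6
3  mug         10
4  mug          4
6  mug         13
7  mug         13
sort by ship_days descending:
  item  ship_days
6  mug         13
7  mug         13
3  mug         10
0  mug          6
4  mug          4
add column ship_days_plus_3 = t['ship_days'] + 3:
  item  ship_days  ship_days_plus_3
6  mug         13                16
7  mug         13                16
3  mug         10                13
0  mug          6                 9
4  mug          4                 7
Reading off the min of column 'ship_days_plus_3', we get 7.

7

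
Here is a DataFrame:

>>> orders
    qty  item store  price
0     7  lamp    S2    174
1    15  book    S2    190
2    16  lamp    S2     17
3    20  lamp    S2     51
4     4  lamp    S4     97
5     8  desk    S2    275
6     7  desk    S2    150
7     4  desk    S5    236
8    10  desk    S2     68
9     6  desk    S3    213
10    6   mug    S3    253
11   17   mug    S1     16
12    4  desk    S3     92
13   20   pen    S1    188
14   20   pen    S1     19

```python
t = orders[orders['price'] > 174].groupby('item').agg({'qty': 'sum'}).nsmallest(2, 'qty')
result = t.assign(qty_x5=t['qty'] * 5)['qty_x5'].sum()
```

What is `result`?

105

filter rows where price > 174:
    qty  item store  price
1    15  book    S2    190
5     8  desk    S2    275
7     4  desk    S5    236
9     6  desk    S3    213
10    6   mug    S3    253
13   20   pen    S1    188
group by item, sum of qty:
      qty
item     
book   15
desk   18
mug     6
pen    20
take 2 rows with smallest qty:
      qty
item     
mug     6
book   15
add column qty_x5 = t['qty'] * 5:
      qty  qty_x5
item             
mug     6      30
book   15      75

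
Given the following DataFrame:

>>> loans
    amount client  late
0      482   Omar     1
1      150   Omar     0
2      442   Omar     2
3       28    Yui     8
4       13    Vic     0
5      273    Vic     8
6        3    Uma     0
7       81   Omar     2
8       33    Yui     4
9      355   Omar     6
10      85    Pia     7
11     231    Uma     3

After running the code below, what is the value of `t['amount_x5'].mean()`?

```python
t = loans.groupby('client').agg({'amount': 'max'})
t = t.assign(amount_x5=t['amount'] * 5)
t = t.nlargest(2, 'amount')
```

1887.5

group by client, max of amount:
        amount
client        
Omar       482
Pia         85
Uma        231
Vic        273
Yui         33
add column amount_x5 = t['amount'] * 5:
        amount  amount_x5
client                   
Omar       482       2410
Pia         85        425
Uma        231       1155
Vic        273       1365
Yui         33        165
take 2 rows with largest amount:
        amount  amount_x5
client                   
Omar       482       2410
Vic        273       1365
mean of column 'amount_x5' → 1887.5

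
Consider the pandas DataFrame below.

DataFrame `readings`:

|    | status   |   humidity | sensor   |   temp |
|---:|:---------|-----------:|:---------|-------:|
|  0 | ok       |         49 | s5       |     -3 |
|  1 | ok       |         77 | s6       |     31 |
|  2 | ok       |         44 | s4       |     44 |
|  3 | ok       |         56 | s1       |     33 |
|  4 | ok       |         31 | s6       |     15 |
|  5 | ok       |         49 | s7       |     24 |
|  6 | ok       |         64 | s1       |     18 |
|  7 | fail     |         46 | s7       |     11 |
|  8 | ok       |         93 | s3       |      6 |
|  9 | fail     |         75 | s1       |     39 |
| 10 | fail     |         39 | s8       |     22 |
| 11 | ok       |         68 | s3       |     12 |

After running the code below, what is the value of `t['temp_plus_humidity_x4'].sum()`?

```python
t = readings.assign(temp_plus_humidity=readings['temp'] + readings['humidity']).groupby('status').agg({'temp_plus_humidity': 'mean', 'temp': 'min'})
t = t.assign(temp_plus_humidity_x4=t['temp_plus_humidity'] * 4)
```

625.333333333

add column temp_plus_humidity = readings['temp'] + readings['humidity']:
   status  humidity sensor  temp  temp_plus_humidity
0      ok        49     s5    -3                  46
1      ok        77     s6    31                 108
2      ok        44     s4    44                  88
3      ok        56     s1    33                  89
4      ok        31     s6    15                  46
5      ok        49     s7    24                  73
6      ok        64     s1    18                  82
7    fail        46     s7    11                  57
8      ok        93     s3     6                  99
9    fail        75     s1    39                 114
10   fail        39     s8    22                  61
11     ok        68     s3    12                  80
group by status: mean(temp_plus_humidity), min(temp):
        temp_plus_humidity  temp
status                          
fail             77.333333    11
ok               79.000000    -3
add column temp_plus_humidity_x4 = t['temp_plus_humidity'] * 4:
        temp_plus_humidity  temp  temp_plus_humidity_x4
status                                                 
fail             77.333333    11             309.333333
ok               79.000000    -3             316.000000
The sum of column 'temp_plus_humidity_x4' is 625.333333333.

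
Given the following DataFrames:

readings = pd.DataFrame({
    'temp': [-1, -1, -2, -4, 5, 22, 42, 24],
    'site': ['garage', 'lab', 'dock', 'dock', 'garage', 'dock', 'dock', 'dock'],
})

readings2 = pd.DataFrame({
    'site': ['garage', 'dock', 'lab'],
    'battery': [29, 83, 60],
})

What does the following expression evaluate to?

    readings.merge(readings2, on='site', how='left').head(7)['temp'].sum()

61

merge on 'site' (how='left') → 8 rows:
   temp    site  battery
0    -1  garage       29
1    -1     lab       60
2    -2    dock       83
3    -4    dock       83
4     5  garage       29
5    22    dock       83
6    42    dock       83
7    24    dock       83
take first 7 rows:
   temp    site  battery
0    -1  garage       29
1    -1     lab       60
2    -2    dock       83
3    -4    dock       83
4     5  garage       29
5    22    dock       83
6    42    dock       83
sum of column 'temp' → 61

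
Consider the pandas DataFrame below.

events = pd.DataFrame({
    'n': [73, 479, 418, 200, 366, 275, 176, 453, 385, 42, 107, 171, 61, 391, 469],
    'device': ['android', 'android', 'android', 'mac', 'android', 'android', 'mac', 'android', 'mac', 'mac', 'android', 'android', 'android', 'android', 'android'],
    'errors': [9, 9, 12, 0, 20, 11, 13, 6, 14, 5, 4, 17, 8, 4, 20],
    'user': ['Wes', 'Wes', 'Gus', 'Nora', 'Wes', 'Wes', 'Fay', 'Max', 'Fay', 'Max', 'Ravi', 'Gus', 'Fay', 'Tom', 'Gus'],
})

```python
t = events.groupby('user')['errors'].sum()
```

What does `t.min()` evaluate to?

0

group by user, sum of errors:
user
Fay     35
Gus     49
Max     11
Nora     0
Ravi     4
Tom      4
Wes     49
Name: errors, dtype: int64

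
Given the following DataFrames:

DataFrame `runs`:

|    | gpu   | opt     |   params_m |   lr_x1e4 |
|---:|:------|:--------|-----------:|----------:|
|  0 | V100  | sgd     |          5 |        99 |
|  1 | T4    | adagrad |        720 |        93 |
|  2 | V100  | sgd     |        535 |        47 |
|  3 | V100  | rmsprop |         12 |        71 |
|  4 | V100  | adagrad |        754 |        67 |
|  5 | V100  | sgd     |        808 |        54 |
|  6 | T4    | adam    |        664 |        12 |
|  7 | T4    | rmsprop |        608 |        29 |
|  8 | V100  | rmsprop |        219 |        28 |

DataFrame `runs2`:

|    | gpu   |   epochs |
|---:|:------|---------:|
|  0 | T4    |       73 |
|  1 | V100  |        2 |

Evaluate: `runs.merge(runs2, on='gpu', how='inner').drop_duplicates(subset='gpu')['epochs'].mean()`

merge on 'gpu' (how='inner') → 9 rows:
    gpu      opt  params_m  lr_x1e4  epochs
0  V100      sgd         5       99       2
1    T4  adagrad       720       93      73
2  V100      sgd       535       47       2
3  V100  rmsprop        12       71       2
4  V100  adagrad       754       67       2
5  V100      sgd       808       54       2
6    T4     adam       664       12      73
7    T4  rmsprop       608       29      73
8  V100  rmsprop       219       28       2
drop duplicate gpu (keep=first):
    gpu      opt  params_m  lr_x1e4  epochs
0  V100      sgd         5       99       2
1    T4  adagrad       720       93      73
mean of column 'epochs' → 37.5

37.5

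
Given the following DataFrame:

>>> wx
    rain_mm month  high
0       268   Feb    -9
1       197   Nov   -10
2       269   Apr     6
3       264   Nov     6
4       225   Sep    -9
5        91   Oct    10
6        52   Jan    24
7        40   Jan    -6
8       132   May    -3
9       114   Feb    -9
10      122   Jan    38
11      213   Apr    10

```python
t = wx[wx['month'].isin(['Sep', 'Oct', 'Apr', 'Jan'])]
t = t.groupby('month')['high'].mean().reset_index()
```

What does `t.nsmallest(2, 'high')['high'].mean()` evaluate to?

filter rows where month in ['Sep', 'Oct', 'Apr', 'Jan']:
    rain_mm month  high
2       269   Apr     6
4       225   Sep    -9
5        91   Oct    10
6        52   Jan    24
7        40   Jan    -6
10      122   Jan    38
11      213   Apr    10
group by month, mean of high:
month
Apr     8.000000
Jan    18.666667
Oct    10.000000
Sep    -9.000000
Name: high, dtype: float64
reset_index():
  month       high
0   Apr   8.000000
1   Jan  18.666667
2   Oct  10.000000
3   Sep  -9.000000
take 2 rows with smallest high:
  month  high
3   Sep  -9.0
0   Apr   8.0

-0.5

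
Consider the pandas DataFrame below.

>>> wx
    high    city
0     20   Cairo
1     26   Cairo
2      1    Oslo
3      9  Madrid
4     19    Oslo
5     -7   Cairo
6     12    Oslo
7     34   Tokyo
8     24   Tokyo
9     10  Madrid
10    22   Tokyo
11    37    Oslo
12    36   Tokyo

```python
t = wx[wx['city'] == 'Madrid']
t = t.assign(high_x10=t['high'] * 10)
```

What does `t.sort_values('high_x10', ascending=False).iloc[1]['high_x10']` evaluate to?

90

filter rows where city == 'Madrid':
   high    city
3     9  Madrid
9    10  Madrid
add column high_x10 = t['high'] * 10:
   high    city  high_x10
3     9  Madrid        90
9    10  Madrid       100
sort by high_x10 descending:
   high    city  high_x10
9    10  Madrid       100
3     9  Madrid        90
The value at position 1, column 'high_x10' is 90.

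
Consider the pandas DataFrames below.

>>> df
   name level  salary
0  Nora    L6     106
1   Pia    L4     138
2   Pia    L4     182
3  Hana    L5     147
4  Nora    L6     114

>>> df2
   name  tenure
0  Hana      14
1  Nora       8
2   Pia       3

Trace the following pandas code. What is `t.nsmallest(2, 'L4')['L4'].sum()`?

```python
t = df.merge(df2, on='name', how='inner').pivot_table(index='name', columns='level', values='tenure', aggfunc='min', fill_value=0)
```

merge on 'name' (how='inner') → 5 rows:
   name level  salary  tenure
0  Nora    L6     106       8
1   Pia    L4     138       3
2   Pia    L4     182       3
3  Hana    L5     147      14
4  Nora    L6     114       8
pivot: rows=name, cols=level, min(tenure):
level  L4  L5  L6
name             
Hana    0  14   0
Nora    0   0   8
Pia     3   0   0
take 2 rows with smallest L4:
level  L4  L5  L6
name             
Hana    0  14   0
Nora    0   0   8

0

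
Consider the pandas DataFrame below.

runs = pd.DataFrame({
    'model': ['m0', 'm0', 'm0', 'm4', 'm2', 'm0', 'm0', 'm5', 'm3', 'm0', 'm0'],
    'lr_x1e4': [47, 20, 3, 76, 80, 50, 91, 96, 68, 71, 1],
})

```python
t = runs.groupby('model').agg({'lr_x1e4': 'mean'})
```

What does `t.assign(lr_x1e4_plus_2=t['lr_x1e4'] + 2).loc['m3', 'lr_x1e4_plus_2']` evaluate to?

70.0

group by model, mean of lr_x1e4:
         lr_x1e4
model           
m0     40.428571
m2     80.000000
m3     68.000000
m4     76.000000
m5     96.000000
add column lr_x1e4_plus_2 = t['lr_x1e4'] + 2:
         lr_x1e4  lr_x1e4_plus_2
model                           
m0     40.428571       42.428571
m2     80.000000       82.000000
m3     68.000000       70.000000
m4     76.000000       78.000000
m5     96.000000       98.000000
value at row 'm3', column 'lr_x1e4_plus_2' → 70.0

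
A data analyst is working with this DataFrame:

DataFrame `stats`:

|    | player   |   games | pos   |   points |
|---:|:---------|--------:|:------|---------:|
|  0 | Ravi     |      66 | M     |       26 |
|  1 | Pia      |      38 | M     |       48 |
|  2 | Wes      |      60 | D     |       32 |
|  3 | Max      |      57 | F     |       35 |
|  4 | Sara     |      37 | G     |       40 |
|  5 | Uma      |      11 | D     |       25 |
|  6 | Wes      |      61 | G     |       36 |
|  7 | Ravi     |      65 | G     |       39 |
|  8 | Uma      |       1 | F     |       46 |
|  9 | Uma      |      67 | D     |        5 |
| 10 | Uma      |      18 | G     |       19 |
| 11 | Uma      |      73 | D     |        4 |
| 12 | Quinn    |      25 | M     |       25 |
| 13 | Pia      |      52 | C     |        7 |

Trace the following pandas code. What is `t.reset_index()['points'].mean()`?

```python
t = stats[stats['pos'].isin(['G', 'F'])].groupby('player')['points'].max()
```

filter rows where pos in ['G', 'F']:
   player  games pos  points
3     Max     57   F      35
4    Sara     37   G      40
6     Wes     61   G      36
7    Ravi     65   G      39
8     Uma      1   F      46
10    Uma     18   G      19
group by player, max of points:
player
Max     35
Ravi    39
Sara    40
Uma     46
Wes     36
Name: points, dtype: int64
reset_index():
  player  points
0    Max      35
1   Ravi      39
2   Sara      40
3    Uma      46
4    Wes      36
Taking the mean of column 'points' gives 39.2.

39.2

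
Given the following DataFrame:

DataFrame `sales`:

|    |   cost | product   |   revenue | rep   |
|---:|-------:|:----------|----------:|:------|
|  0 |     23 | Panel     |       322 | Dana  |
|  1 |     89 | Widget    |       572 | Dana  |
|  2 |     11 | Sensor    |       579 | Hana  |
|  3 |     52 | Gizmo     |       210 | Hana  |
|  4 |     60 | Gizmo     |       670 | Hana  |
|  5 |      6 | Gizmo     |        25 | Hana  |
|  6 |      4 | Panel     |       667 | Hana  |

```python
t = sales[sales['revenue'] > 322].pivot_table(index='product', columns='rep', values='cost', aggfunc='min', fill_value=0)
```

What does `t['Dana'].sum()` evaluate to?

filter rows where revenue > 322:
   cost product  revenue   rep
1    89  Widget      572  Dana
2    11  Sensor      579  Hana
4    60   Gizmo      670  Hana
6     4   Panel      667  Hana
pivot: rows=product, cols=rep, min(cost):
rep      Dana  Hana
product            
Gizmo       0    60
Panel       0     4
Sensor      0    11
Widget     89     0

89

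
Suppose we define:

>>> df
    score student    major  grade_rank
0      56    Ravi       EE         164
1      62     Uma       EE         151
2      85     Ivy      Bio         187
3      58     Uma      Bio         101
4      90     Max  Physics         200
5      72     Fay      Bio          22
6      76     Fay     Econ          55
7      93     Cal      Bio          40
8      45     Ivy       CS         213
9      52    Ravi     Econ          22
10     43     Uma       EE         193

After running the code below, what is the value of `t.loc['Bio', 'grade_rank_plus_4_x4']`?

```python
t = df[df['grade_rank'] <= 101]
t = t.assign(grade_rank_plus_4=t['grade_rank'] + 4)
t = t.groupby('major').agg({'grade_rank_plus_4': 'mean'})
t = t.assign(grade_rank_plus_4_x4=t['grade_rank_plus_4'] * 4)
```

233.333333333

filter rows where grade_rank <= 101:
   score student major  grade_rank
3     58     Uma   Bio         101
5     72     Fay   Bio          22
6     76     Fay  Econ          55
7     93     Cal   Bio          40
9     52    Ravi  Econ          22
add column grade_rank_plus_4 = t['grade_rank'] + 4:
   score student major  grade_rank  grade_rank_plus_4
3     58     Uma   Bio         101                105
5     72     Fay   Bio          22                 26
6     76     Fay  Econ          55                 59
7     93     Cal   Bio          40                 44
9     52    Ravi  Econ          22                 26
group by major, mean of grade_rank_plus_4:
       grade_rank_plus_4
major                   
Bio            58.333333
Econ           42.500000
add column grade_rank_plus_4_x4 = t['grade_rank_plus_4'] * 4:
       grade_rank_plus_4  grade_rank_plus_4_x4
major                                         
Bio            58.333333            233.333333
Econ           42.500000            170.000000
So loc['Bio', 'grade_rank_plus_4_x4'] = 233.333333333.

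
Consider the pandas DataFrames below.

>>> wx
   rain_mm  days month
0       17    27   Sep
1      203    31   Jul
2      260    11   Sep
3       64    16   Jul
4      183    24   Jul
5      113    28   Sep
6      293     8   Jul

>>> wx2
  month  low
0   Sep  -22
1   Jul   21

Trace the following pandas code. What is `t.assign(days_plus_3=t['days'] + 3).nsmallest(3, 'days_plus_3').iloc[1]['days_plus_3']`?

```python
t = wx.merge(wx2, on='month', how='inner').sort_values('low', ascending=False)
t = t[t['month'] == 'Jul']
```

merge on 'month' (how='inner') → 7 rows:
   rain_mm  days month  low
0       17    27   Sep  -22
1      203    31   Jul   21
2      260    11   Sep  -22
3       64    16   Jul   21
4      183    24   Jul   21
5      113    28   Sep  -22
6      293     8   Jul   21
sort by low descending:
   rain_mm  days month  low
1      203    31   Jul   21
3       64    16   Jul   21
4      183    24   Jul   21
6      293     8   Jul   21
0       17    27   Sep  -22
2      260    11   Sep  -22
5      113    28   Sep  -22
filter rows where month == 'Jul':
   rain_mm  days month  low
1      203    31   Jul   21
3       64    16   Jul   21
4      183    24   Jul   21
6      293     8   Jul   21
add column days_plus_3 = t['days'] + 3:
   rain_mm  days month  low  days_plus_3
1      203    31   Jul   21           34
3       64    16   Jul   21           19
4      183    24   Jul   21           27
6      293     8   Jul   21           11
take 3 rows with smallest days_plus_3:
   rain_mm  days month  low  days_plus_3
6      293     8   Jul   21           11
3       64    16   Jul   21           19
4      183    24   Jul   21           27
Then the value at position 1, column 'days_plus_3': 19

19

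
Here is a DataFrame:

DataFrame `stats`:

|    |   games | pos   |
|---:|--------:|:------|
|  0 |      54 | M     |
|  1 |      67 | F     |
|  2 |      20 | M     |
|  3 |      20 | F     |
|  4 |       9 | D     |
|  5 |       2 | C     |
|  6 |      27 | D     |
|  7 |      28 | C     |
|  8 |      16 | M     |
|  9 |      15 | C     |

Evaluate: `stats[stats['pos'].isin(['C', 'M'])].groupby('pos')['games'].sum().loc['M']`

filter rows where pos in ['C', 'M']:
   games pos
0     54   M
2     20   M
5      2   C
7     28   C
8     16   M
9     15   C
group by pos, sum of games:
pos
C    45
M    90
Name: games, dtype: int64

90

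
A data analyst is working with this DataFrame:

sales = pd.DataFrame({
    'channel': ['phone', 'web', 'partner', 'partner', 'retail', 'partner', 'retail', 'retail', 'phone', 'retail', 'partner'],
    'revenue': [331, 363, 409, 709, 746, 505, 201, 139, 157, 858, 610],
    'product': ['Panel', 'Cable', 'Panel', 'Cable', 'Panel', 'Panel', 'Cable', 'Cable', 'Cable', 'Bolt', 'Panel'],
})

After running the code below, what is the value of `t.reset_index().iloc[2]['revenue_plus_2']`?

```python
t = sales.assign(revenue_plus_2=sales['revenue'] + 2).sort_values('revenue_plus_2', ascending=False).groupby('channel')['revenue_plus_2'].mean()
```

add column revenue_plus_2 = sales['revenue'] + 2:
    channel  revenue product  revenue_plus_2
0     phone      331   Panel             333
1       web      363   Cable             365
2   partner      409   Panel             411
3   partner      709   Cable             711
4    retail      746   Panel             748
5   partner      505   Panel             507
6    retail      201   Cable             203
7    retail      139   Cable             141
8     phone      157   Cable             159
9    retail      858    Bolt             860
10  partner      610   Panel             612
sort by revenue_plus_2 descending:
    channel  revenue product  revenue_plus_2
9    retail      858    Bolt             860
4    retail      746   Panel             748
3   partner      709   Cable             711
10  partner      610   Panel             612
5   partner      505   Panel             507
2   partner      409   Panel             411
1       web      363   Cable             365
0     phone      331   Panel             333
6    retail      201   Cable             203
8     phone      157   Cable             159
7    retail      139   Cable             141
group by channel, mean of revenue_plus_2:
channel
partner    560.25
phone      246.00
retail     488.00
web        365.00
Name: revenue_plus_2, dtype: float64
reset_index():
   channel  revenue_plus_2
0  partner          560.25
1    phone          246.00
2   retail          488.00
3      web          365.00
value at position 2, column 'revenue_plus_2' → 488.0

488.0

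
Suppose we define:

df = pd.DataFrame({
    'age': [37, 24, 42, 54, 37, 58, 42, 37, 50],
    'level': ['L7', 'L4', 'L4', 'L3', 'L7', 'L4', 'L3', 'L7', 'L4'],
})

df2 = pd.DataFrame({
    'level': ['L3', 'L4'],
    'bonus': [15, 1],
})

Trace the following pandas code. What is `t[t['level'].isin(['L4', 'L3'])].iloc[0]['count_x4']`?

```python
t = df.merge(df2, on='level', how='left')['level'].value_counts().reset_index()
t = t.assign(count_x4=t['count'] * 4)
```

merge on 'level' (how='left') → 9 rows:
   age level  bonus
0   37    L7    NaN
1   24    L4    1.0
2   42    L4    1.0
3   54    L3   15.0
4   37    L7    NaN
5   58    L4    1.0
6   42    L3   15.0
7   37    L7    NaN
8   50    L4    1.0
value_counts of level:
level
L4    4
L7    3
L3    2
Name: count, dtype: int64
reset_index():
  level  count
0    L4      4
1    L7      3
2    L3      2
add column count_x4 = t['count'] * 4:
  level  count  count_x4
0    L4      4        16
1    L7      3        12
2    L3      2         8
filter rows where level in ['L4', 'L3']:
  level  count  count_x4
0    L4      4        16
2    L3      2         8
Taking the value at position 0, column 'count_x4' gives 16.

16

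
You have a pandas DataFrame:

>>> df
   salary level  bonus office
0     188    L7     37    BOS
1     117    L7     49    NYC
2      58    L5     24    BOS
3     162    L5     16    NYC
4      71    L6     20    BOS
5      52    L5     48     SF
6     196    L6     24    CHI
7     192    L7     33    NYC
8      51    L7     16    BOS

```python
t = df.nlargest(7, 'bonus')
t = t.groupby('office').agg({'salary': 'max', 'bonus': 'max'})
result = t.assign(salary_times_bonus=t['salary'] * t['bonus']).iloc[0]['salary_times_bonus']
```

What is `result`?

6956

take 7 rows with largest bonus:
   salary level  bonus office
1     117    L7     49    NYC
5      52    L5     48     SF
0     188    L7     37    BOS
7     192    L7     33    NYC
2      58    L5     24    BOS
6     196    L6     24    CHI
4      71    L6     20    BOS
group by office: max(salary), max(bonus):
        salary  bonus
office               
BOS        188     37
CHI        196     24
NYC        192     49
SF          52     48
add column salary_times_bonus = t['salary'] * t['bonus']:
        salary  bonus  salary_times_bonus
office                                   
BOS        188     37                6956
CHI        196     24                4704
NYC        192     49                9408
SF          52     48                2496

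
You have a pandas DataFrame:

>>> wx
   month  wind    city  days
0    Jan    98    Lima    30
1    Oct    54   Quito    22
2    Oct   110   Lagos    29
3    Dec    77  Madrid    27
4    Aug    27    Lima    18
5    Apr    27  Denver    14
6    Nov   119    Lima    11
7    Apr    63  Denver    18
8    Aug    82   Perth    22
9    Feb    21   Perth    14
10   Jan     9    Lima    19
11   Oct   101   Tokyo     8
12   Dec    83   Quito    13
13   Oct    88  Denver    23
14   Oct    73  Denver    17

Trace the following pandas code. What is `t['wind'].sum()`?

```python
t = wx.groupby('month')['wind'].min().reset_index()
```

group by month, min of wind:
month
Apr     27
Aug     27
Dec     77
Feb     21
Jan      9
Nov    119
Oct     54
Name: wind, dtype: int64
reset_index():
  month  wind
0   Apr    27
1   Aug    27
2   Dec    77
3   Feb    21
4   Jan     9
5   Nov   119
6   Oct    54

334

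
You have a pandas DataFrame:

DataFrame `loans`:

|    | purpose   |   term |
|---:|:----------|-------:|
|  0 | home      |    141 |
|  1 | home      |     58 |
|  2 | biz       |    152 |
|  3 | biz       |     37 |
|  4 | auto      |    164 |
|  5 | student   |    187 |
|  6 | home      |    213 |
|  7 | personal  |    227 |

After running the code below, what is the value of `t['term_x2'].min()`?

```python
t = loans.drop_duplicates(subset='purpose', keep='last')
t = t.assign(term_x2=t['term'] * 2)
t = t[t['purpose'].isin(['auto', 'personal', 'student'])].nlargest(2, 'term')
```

drop duplicate purpose (keep=last):
    purpose  term
3       biz    37
4      auto   164
5   student   187
6      home   213
7  personal   227
add column term_x2 = t['term'] * 2:
    purpose  term  term_x2
3       biz    37       74
4      auto   164      328
5   student   187      374
6      home   213      426
7  personal   227      454
filter rows where purpose in ['auto', 'personal', 'student']:
    purpose  term  term_x2
4      auto   164      328
5   student   187      374
7  personal   227      454
take 2 rows with largest term:
    purpose  term  term_x2
7  personal   227      454
5   student   187      374
Taking the min of column 'term_x2' gives 374.

374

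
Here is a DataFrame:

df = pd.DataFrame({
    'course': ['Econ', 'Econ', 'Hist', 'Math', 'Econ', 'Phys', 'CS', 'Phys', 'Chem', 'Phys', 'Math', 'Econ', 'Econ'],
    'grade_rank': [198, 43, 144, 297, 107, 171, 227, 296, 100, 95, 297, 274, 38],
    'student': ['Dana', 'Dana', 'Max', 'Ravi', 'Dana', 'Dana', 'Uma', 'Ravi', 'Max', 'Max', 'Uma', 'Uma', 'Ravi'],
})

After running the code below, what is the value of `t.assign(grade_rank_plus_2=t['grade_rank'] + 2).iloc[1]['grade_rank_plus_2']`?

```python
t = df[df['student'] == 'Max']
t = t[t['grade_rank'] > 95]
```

filter rows where student == 'Max':
  course  grade_rank student
2   Hist         144     Max
8   Chem         100     Max
9   Phys          95     Max
filter rows where grade_rank > 95:
  course  grade_rank student
2   Hist         144     Max
8   Chem         100     Max
add column grade_rank_plus_2 = t['grade_rank'] + 2:
  course  grade_rank student  grade_rank_plus_2
2   Hist         144     Max                146
8   Chem         100     Max                102
Reading off the value at position 1, column 'grade_rank_plus_2', we get 102.

102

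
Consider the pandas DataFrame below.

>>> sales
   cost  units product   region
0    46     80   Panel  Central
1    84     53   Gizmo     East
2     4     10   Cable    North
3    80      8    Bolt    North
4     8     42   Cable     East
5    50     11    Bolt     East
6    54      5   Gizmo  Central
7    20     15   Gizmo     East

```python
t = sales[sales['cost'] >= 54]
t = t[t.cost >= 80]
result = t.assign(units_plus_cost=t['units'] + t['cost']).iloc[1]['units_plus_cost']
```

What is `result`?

filter rows where cost >= 54:
   cost  units product   region
1    84     53   Gizmo     East
3    80      8    Bolt    North
6    54      5   Gizmo  Central
filter rows where cost >= 80:
   cost  units product region
1    84     53   Gizmo   East
3    80      8    Bolt  North
add column units_plus_cost = t['units'] + t['cost']:
   cost  units product region  units_plus_cost
1    84     53   Gizmo   East              137
3    80      8    Bolt  North               88
The value at position 1, column 'units_plus_cost' is 88.

88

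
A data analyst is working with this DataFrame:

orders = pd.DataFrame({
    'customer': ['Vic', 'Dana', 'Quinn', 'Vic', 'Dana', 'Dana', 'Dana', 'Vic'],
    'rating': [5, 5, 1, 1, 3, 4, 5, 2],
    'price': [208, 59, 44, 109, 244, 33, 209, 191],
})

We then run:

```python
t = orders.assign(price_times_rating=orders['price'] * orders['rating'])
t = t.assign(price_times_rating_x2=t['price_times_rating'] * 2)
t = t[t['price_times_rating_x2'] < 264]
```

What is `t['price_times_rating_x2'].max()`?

add column price_times_rating = orders['price'] * orders['rating']:
  customer  rating  price  price_times_rating
0      Vic       5    208                1040
1     Dana       5     59                 295
2    Quinn       1     44                  44
3      Vic       1    109                 109
4     Dana       3    244                 732
5     Dana       4     33                 132
6     Dana       5    209                1045
7      Vic       2    191                 382
add column price_times_rating_x2 = t['price_times_rating'] * 2:
  customer  rating  price  price_times_rating  price_times_rating_x2
0      Vic       5    208                1040                   2080
1     Dana       5     59                 295                    590
2    Quinn       1     44                  44                     88
3      Vic       1    109                 109                    218
4     Dana       3    244                 732                   1464
5     Dana       4     33                 132                    264
6     Dana       5    209                1045                   2090
7      Vic       2    191                 382                    764
filter rows where price_times_rating_x2 < 264:
  customer  rating  price  price_times_rating  price_times_rating_x2
2    Quinn       1     44                  44                     88
3      Vic       1    109                 109                    218

218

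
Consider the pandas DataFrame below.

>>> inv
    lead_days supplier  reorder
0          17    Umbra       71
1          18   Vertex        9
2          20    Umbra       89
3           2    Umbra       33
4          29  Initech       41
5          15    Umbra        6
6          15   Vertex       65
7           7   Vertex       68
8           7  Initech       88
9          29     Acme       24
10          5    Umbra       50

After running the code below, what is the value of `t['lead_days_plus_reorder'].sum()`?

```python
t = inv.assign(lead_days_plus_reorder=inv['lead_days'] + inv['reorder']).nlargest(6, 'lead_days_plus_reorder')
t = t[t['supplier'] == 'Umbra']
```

add column lead_days_plus_reorder = inv['lead_days'] + inv['reorder']:
    lead_days supplier  reorder  lead_days_plus_reorder
0          17    Umbra       71                      88
1          18   Vertex        9                      27
2          20    Umbra       89                     109
3           2    Umbra       33                      35
4          29  Initech       41                      70
5          15    Umbra        6                      21
6          15   Vertex       65                      80
7           7   Vertex       68                      75
8           7  Initech       88                      95
9          29     Acme       24                      53
10          5    Umbra       50                      55
take 6 rows with largest lead_days_plus_reorder:
   lead_days supplier  reorder  lead_days_plus_reorder
2         20    Umbra       89                     109
8          7  Initech       88                      95
0         17    Umbra       71                      88
6         15   Vertex       65                      80
7          7   Vertex       68                      75
4         29  Initech       41                      70
filter rows where supplier == 'Umbra':
   lead_days supplier  reorder  lead_days_plus_reorder
2         20    Umbra       89                     109
0         17    Umbra       71                      88
Then the sum of column 'lead_days_plus_reorder': 197

197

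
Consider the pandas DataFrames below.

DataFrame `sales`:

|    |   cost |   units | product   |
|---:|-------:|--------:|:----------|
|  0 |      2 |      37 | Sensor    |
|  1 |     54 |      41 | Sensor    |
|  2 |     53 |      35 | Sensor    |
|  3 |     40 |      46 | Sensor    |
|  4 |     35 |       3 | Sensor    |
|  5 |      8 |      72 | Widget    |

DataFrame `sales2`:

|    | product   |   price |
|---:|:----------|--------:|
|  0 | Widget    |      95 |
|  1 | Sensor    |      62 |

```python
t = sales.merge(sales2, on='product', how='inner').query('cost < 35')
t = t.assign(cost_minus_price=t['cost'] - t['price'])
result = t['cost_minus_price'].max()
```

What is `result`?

-60

merge on 'product' (how='inner') → 6 rows:
   cost  units product  price
0     2     37  Sensor     62
1    54     41  Sensor     62
2    53     35  Sensor     62
3    40     46  Sensor     62
4    35      3  Sensor     62
5     8     72  Widget     95
filter rows where cost < 35:
   cost  units product  price
0     2     37  Sensor     62
5     8     72  Widget     95
add column cost_minus_price = t['cost'] - t['price']:
   cost  units product  price  cost_minus_price
0     2     37  Sensor     62               -60
5     8     72  Widget     95               -87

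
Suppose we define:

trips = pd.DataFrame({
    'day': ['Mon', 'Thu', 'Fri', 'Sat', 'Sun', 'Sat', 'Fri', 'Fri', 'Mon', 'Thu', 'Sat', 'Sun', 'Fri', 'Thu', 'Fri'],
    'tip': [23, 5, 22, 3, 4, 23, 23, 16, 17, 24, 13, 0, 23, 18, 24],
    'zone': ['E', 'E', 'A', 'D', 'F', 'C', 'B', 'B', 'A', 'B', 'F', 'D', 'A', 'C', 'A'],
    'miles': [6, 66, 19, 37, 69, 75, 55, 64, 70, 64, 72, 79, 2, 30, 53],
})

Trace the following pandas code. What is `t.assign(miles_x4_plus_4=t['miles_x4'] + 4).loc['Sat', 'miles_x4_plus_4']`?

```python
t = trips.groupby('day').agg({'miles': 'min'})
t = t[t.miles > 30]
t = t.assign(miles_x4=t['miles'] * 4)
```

152

group by day, min of miles:
     miles
day       
Fri      2
Mon      6
Sat     37
Sun     69
Thu     30
filter rows where miles > 30:
     miles
day       
Sat     37
Sun     69
add column miles_x4 = t['miles'] * 4:
     miles  miles_x4
day                 
Sat     37       148
Sun     69       276
add column miles_x4_plus_4 = t['miles_x4'] + 4:
     miles  miles_x4  miles_x4_plus_4
day                                  
Sat     37       148              152
Sun     69       276              280
The value at row 'Sat', column 'miles_x4_plus_4' is 152.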